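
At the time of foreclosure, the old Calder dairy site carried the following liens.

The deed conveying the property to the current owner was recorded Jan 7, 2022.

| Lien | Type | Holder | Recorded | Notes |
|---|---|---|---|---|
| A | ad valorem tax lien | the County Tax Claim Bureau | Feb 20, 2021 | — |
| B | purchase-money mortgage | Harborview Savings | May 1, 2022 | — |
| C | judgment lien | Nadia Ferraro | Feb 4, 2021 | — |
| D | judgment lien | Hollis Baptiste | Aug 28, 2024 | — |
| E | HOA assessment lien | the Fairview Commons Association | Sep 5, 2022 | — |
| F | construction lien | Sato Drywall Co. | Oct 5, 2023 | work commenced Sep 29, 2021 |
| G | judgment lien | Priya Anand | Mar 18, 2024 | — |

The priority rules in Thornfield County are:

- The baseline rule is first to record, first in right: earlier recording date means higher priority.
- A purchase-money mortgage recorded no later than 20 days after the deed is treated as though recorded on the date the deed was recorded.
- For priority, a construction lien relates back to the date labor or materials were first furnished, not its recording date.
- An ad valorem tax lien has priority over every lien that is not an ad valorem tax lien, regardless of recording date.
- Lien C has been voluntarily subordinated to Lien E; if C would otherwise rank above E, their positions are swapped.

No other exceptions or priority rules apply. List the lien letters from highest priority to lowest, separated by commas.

Effective dates after the stated exceptions: B missed the 20-day window (114 days after the deed), so its recording date stands; F's effective date is Sep 29, 2021, when work began.
As an ad valorem tax lien, A is senior to every other lien.
Among the remaining liens, by effective date: C (Feb 4, 2021), F (Sep 29, 2021), B (May 1, 2022), E (Sep 5, 2022), G (Mar 18, 2024), D (Aug 28, 2024).
Because C would otherwise rank above E, the subordination swaps them.

A, E, F, B, C, G, D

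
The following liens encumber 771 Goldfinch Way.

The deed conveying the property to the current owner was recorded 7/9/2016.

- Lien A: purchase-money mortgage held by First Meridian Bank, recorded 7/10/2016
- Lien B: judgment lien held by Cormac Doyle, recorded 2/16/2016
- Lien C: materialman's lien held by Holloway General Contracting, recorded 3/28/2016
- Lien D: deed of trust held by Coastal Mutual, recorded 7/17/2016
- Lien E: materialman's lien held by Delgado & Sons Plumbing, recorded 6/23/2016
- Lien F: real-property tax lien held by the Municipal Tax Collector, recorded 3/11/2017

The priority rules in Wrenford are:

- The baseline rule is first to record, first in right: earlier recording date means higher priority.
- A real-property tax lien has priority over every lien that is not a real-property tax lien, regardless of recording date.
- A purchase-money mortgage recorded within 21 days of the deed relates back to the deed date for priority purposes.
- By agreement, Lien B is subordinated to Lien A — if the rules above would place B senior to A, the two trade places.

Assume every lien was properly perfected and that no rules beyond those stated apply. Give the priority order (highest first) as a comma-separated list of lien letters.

Effective dates: A relates back to the deed date 7/9/2016.
F is a real-property tax lien and takes priority over every other lien.
The other liens, earliest effective date first: B (2/16/2016), C (3/28/2016), E (6/23/2016), A (7/9/2016), D (7/17/2016).
The subordination applies — B was senior to A — so B and A swap.

F, A, C, E, B, D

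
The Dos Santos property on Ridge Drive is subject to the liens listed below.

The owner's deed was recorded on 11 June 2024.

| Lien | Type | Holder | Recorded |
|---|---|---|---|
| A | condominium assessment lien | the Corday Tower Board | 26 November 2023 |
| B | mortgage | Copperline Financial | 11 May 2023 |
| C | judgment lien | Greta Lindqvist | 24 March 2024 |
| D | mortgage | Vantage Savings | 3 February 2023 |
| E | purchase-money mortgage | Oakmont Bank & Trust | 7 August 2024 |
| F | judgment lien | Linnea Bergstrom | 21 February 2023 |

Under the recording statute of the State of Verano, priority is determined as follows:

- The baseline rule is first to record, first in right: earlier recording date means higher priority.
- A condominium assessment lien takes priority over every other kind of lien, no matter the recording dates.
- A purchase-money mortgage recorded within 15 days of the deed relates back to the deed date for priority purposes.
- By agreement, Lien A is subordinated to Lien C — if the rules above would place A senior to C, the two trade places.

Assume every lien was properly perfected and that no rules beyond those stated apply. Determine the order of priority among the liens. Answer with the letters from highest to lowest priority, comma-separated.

C, D, F, B, A, E

Effective dates after the stated exceptions: E was recorded 57 days after the deed, outside the 15-day window, so it keeps its recording date.
As a condominium assessment lien, A is senior to every other lien.
Remaining liens by effective date: D (3 February 2023), F (21 February 2023), B (11 May 2023), C (24 March 2024), E (7 August 2024).
Because A would otherwise rank above C, the subordination swaps them.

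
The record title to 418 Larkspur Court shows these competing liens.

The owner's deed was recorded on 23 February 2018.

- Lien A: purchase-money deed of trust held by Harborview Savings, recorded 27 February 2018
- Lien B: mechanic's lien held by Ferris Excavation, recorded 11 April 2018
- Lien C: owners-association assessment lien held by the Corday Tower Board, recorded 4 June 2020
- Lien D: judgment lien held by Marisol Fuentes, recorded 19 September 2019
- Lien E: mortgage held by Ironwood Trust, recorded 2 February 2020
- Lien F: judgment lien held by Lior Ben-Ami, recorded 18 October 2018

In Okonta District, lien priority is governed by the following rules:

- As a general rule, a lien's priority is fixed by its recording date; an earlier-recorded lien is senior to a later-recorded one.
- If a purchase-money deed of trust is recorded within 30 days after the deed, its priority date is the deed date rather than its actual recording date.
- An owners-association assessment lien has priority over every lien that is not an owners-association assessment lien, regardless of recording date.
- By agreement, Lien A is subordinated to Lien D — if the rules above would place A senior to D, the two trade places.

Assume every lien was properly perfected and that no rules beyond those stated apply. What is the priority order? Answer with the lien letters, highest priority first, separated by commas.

Adjusting effective dates: A was recorded within the 30-day window, so its effective date is the deed date 23 February 2018.
C, as an owners-association assessment lien, has superpriority and ranks first.
Among the remaining liens, by effective date: A (23 February 2018), B (11 April 2018), F (18 October 2018), D (19 September 2019), E (2 February 2020).
Because A would otherwise rank above D, the subordination swaps them.

C, D, B, F, A, E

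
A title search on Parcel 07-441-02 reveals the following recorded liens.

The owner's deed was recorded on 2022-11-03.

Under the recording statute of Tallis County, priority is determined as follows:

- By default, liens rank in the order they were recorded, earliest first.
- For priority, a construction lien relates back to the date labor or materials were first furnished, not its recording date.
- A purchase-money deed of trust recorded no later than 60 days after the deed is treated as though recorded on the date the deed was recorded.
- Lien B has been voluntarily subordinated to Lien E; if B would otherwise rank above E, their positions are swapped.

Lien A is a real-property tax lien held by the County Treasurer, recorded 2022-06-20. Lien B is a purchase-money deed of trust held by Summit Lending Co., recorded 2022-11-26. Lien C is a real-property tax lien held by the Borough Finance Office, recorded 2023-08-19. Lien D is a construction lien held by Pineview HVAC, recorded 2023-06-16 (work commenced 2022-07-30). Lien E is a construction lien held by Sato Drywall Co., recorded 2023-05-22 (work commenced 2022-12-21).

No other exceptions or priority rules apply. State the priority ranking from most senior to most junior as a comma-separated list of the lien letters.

A, D, E, B, C

First, effective dates: B's effective date is the deed date, 2022-11-03; D is treated as recorded 2022-07-30, the work-commencement date; E relates back to 2022-12-21 (work commenced).
Sorted by effective date: A (2022-06-20), D (2022-07-30), B (2022-11-03), E (2022-12-21), C (2023-08-19).
Because B would otherwise rank above E, the subordination swaps them.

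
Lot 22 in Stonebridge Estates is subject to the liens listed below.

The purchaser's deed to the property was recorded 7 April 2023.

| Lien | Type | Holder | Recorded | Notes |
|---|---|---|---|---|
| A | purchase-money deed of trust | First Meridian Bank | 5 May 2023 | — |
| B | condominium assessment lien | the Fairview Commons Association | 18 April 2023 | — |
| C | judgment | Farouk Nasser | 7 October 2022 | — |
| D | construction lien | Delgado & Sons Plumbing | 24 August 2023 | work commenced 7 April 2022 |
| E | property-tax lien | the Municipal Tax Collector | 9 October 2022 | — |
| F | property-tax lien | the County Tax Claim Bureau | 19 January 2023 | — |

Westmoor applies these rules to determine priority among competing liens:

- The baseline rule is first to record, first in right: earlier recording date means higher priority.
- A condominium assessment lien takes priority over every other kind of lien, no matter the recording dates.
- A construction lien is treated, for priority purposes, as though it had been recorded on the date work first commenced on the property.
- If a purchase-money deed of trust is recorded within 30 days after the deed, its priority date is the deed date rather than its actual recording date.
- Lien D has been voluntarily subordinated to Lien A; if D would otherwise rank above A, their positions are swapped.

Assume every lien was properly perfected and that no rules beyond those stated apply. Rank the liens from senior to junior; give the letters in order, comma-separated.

B, A, C, E, F, D

Effective dates: A relates back to the deed date 7 April 2023; D relates back to 7 April 2022 (work commenced).
B, as a condominium assessment lien, has superpriority and ranks first.
The other liens, earliest effective date first: D (7 April 2022), C (7 October 2022), E (9 October 2022), F (19 January 2023), A (7 April 2023).
The subordination applies — D was senior to A — so D and A swap.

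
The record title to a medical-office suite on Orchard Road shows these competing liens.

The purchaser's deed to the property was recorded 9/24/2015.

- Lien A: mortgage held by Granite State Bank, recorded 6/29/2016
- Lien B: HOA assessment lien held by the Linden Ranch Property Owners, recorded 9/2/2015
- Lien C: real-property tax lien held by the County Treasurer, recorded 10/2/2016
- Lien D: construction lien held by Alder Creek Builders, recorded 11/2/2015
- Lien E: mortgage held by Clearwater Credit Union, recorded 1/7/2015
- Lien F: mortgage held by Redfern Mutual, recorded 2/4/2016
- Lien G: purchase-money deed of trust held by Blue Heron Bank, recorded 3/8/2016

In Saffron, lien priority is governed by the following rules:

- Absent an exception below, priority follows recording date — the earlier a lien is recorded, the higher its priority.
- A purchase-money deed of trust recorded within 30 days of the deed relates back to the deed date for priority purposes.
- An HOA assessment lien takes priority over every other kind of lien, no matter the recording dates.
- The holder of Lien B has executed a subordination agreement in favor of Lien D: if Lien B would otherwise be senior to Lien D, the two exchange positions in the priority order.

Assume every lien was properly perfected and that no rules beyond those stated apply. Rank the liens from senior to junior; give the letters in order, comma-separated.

D, E, B, F, G, A, C

Effective dates: G was recorded 166 days after the deed, outside the 30-day window, so it keeps its recording date.
B is an HOA assessment lien and takes priority over every other lien.
Remaining liens by effective date: E (1/7/2015), D (11/2/2015), F (2/4/2016), G (3/8/2016), A (6/29/2016), C (10/2/2016).
The subordination applies — B was senior to D — so B and D swap.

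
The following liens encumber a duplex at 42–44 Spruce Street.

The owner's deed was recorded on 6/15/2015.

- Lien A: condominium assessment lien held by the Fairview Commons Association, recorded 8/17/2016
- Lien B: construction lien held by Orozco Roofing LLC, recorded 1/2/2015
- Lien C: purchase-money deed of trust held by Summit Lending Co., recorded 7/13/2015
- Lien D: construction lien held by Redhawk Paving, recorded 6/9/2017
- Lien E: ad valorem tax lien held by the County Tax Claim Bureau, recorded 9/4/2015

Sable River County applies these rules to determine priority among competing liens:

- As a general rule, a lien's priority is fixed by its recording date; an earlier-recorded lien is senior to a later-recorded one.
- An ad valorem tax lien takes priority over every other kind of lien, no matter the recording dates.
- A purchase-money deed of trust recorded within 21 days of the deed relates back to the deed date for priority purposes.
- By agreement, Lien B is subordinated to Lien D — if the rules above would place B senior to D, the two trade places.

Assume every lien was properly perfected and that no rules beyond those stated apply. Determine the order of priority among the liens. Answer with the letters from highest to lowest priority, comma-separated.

E, D, C, A, B

Effective dates after the stated exceptions: C missed the 21-day window (28 days after the deed), so its recording date stands.
E is an ad valorem tax lien, so it outranks all other liens regardless of date.
Among the remaining liens, by effective date: B (1/2/2015), C (7/13/2015), A (8/17/2016), D (6/9/2017).
B is senior to D before the subordination, so the two trade places.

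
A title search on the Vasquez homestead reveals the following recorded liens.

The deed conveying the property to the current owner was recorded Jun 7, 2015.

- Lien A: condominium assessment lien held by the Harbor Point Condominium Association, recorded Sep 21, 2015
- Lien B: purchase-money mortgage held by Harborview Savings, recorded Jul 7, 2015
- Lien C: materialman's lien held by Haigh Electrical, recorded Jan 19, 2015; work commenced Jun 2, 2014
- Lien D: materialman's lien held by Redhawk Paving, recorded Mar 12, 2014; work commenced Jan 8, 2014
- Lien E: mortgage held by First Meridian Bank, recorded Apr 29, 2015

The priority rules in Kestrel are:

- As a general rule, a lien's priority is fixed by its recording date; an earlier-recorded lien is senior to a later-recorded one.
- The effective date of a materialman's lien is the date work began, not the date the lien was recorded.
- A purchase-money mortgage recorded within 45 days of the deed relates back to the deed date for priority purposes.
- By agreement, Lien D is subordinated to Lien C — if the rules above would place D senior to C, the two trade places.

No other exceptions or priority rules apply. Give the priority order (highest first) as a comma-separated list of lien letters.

Adjusting effective dates: B was recorded within the 45-day window, so its effective date is the deed date Jun 7, 2015; C relates back to Jun 2, 2014 (work commenced); D relates back to Jan 8, 2014 (work commenced).
Ordering by effective date: D (Jan 8, 2014), C (Jun 2, 2014), E (Apr 29, 2015), B (Jun 7, 2015), A (Sep 21, 2015).
D would otherwise be senior to C, so under the subordination agreement D and C exchange positions.

C, D, E, B, A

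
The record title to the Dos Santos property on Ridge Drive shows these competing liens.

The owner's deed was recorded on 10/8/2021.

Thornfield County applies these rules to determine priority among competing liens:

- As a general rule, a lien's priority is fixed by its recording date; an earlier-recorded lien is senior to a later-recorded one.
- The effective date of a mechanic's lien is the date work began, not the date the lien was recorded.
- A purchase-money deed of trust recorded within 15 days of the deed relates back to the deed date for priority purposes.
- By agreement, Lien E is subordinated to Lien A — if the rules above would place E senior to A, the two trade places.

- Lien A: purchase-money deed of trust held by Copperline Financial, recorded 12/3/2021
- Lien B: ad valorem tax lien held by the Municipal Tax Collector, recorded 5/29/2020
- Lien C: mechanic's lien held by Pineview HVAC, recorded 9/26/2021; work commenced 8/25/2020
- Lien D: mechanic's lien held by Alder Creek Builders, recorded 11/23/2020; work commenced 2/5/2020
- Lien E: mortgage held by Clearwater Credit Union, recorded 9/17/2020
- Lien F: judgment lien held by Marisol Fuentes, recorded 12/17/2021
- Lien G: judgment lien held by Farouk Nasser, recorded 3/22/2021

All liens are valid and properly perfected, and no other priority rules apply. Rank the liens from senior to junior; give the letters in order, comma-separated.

First, effective dates: A was recorded 56 days after the deed, outside the 15-day window, so it keeps its recording date; C's effective date is 8/25/2020, when work began; D's effective date is 2/5/2020, when work began.
Ordering by effective date: D (2/5/2020), B (5/29/2020), C (8/25/2020), E (9/17/2020), G (3/22/2021), A (12/3/2021), F (12/17/2021).
E is senior to A before the subordination, so the two trade places.

D, B, C, A, G, E, F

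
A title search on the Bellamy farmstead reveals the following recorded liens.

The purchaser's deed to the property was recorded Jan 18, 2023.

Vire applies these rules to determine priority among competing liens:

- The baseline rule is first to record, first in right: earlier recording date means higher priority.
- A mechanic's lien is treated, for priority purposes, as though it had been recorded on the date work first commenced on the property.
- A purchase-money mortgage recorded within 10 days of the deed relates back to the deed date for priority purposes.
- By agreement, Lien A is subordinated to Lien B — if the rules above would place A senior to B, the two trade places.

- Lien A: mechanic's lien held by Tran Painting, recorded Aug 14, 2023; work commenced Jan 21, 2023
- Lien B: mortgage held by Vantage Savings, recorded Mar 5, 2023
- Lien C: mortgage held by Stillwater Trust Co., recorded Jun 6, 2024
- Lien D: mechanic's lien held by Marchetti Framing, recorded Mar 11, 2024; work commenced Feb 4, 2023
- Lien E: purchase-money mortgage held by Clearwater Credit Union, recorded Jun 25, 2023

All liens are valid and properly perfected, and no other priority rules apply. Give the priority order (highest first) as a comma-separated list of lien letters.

B, D, A, E, C

Effective dates: A's effective date is Jan 21, 2023, when work began; D is treated as recorded Feb 4, 2023, the work-commencement date; E was recorded 158 days after the deed, outside the 10-day window, so it keeps its recording date.
Ordering by effective date: A (Jan 21, 2023), D (Feb 4, 2023), B (Mar 5, 2023), E (Jun 25, 2023), C (Jun 6, 2024).
A is senior to B before the subordination, so the two trade places.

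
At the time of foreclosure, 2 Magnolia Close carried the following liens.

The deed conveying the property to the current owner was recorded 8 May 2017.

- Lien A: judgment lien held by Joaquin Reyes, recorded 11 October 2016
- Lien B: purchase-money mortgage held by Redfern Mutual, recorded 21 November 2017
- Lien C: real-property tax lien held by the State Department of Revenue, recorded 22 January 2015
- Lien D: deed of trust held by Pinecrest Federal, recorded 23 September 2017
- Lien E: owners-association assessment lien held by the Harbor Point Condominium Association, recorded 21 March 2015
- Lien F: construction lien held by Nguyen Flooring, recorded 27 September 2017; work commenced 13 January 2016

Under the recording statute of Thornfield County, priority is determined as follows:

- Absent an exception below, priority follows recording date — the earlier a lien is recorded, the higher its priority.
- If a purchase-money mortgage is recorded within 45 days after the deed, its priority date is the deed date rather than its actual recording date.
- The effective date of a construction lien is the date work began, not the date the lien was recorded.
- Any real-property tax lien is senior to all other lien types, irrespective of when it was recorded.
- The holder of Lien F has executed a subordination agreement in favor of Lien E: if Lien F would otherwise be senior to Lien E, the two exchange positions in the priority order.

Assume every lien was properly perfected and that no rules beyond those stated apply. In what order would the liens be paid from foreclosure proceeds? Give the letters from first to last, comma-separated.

C, E, F, A, D, B

Effective dates: B was recorded 197 days after the deed — beyond 45 days — so no relation-back applies; F is treated as recorded 13 January 2016, the work-commencement date.
As a real-property tax lien, C is senior to every other lien.
The other liens, earliest effective date first: E (21 March 2015), F (13 January 2016), A (11 October 2016), D (23 September 2017), B (21 November 2017).
F is already junior to E, so the subordination agreement changes nothing.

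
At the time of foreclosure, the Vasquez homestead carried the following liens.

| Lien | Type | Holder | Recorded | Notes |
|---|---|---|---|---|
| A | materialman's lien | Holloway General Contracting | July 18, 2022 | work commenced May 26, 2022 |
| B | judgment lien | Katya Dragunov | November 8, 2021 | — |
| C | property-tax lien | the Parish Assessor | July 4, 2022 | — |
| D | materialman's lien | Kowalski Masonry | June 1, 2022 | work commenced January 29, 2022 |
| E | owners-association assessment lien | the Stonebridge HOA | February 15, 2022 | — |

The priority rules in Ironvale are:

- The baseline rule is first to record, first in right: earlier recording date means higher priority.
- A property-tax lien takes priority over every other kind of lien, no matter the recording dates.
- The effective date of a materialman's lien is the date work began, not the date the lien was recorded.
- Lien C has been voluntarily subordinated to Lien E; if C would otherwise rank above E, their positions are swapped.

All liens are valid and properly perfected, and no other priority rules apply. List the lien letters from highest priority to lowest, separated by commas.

Effective dates: A's effective date is May 26, 2022, when work began; D's effective date is January 29, 2022, when work began.
C, as a property-tax lien, has superpriority and ranks first.
Ordering the rest by effective date: B (November 8, 2021), D (January 29, 2022), E (February 15, 2022), A (May 26, 2022).
Because C would otherwise rank above E, the subordination swaps them.

E, B, D, C, A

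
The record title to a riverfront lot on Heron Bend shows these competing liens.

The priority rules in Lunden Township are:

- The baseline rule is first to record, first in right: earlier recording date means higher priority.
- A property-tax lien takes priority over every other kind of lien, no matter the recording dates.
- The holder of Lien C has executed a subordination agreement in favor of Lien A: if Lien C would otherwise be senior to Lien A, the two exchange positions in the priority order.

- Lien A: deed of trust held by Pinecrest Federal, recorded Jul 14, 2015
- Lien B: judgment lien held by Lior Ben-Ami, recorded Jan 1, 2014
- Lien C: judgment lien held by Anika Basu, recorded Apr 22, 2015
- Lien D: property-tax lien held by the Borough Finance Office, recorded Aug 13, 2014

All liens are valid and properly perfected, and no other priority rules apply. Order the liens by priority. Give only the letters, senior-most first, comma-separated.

D is a property-tax lien, so it outranks all other liens regardless of date.
Ordering the rest by effective date: B (Jan 1, 2014), C (Apr 22, 2015), A (Jul 14, 2015).
C would otherwise be senior to A, so under the subordination agreement C and A exchange positions.

D, B, A, C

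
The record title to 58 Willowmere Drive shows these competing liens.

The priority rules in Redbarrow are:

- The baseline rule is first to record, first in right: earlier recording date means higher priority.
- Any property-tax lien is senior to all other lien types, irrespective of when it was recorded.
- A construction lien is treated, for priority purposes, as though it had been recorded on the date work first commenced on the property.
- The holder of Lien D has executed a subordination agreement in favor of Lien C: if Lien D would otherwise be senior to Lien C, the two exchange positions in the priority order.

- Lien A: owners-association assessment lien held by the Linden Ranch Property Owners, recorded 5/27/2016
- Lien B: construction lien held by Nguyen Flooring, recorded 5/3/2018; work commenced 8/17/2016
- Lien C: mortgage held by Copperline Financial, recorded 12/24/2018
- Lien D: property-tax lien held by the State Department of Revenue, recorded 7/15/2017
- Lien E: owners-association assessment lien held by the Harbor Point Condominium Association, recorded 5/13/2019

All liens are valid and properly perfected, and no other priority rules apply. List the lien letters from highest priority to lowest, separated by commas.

Effective dates after the stated exceptions: B's effective date is 8/17/2016, when work began.
D, as a property-tax lien, has superpriority and ranks first.
Ordering the rest by effective date: A (5/27/2016), B (8/17/2016), C (12/24/2018), E (5/13/2019).
The subordination applies — D was senior to C — so D and C swap.

C, A, B, D, E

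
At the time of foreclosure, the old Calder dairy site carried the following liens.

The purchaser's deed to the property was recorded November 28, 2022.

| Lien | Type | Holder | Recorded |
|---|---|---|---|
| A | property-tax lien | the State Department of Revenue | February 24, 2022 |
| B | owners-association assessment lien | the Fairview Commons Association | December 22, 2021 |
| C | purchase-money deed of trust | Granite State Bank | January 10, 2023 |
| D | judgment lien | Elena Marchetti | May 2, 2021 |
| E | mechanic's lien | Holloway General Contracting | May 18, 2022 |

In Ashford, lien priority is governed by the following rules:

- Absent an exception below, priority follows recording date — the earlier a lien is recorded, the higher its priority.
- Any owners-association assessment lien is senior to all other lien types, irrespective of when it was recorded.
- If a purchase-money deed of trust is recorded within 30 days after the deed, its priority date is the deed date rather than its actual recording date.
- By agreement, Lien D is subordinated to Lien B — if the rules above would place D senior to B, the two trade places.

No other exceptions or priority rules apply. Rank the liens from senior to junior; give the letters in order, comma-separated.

First, effective dates: C was recorded 43 days after the deed — beyond 30 days — so no relation-back applies.
As an owners-association assessment lien, B is senior to every other lien.
Remaining liens by effective date: D (May 2, 2021), A (February 24, 2022), E (May 18, 2022), C (January 10, 2023).
Since D is not senior to B, the subordination leaves the order unchanged.

B, D, A, E, C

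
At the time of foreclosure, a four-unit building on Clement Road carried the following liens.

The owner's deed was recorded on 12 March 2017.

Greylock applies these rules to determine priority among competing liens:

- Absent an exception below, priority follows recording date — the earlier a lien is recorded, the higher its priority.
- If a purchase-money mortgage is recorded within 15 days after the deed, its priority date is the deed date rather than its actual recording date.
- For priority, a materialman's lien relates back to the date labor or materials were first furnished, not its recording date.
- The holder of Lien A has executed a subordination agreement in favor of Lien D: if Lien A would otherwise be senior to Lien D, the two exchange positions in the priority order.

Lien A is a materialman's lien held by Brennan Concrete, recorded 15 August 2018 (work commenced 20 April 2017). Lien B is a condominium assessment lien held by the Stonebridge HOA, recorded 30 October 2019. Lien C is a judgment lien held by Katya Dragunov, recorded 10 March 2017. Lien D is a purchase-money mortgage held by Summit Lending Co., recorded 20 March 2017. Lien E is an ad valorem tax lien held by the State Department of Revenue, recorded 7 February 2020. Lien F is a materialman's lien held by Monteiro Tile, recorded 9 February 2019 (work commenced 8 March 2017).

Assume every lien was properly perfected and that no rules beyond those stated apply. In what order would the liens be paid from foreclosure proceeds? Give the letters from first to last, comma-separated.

F, C, D, A, B, E

Adjusting effective dates: A is treated as recorded 20 April 2017, the work-commencement date; D's effective date is the deed date, 12 March 2017; F's effective date is 8 March 2017, when work began.
Sorted by effective date: F (8 March 2017), C (10 March 2017), D (12 March 2017), A (20 April 2017), B (30 October 2019), E (7 February 2020).
Since A is not senior to D, the subordination leaves the order unchanged.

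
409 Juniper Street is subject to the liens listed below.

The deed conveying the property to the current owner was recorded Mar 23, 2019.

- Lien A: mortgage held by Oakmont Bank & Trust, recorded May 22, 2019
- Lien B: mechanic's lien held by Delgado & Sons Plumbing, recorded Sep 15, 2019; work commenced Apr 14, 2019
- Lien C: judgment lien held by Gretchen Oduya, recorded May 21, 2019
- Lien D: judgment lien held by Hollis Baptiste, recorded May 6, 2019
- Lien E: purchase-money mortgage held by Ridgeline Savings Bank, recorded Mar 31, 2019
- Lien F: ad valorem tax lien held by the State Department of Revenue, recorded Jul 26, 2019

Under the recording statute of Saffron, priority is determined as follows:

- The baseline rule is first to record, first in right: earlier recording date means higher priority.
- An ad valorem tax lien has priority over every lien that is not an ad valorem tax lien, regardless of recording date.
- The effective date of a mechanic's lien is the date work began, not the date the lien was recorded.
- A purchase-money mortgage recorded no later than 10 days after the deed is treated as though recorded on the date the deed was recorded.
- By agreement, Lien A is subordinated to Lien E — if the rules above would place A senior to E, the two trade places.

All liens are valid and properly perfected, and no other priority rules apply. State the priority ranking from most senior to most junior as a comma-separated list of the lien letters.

F, E, B, D, C, A

Effective dates: B relates back to Apr 14, 2019 (work commenced); E relates back to the deed date Mar 23, 2019.
As an ad valorem tax lien, F is senior to every other lien.
The other liens, earliest effective date first: E (Mar 23, 2019), B (Apr 14, 2019), D (May 6, 2019), C (May 21, 2019), A (May 22, 2019).
A already ranks below E; the subordination has no effect.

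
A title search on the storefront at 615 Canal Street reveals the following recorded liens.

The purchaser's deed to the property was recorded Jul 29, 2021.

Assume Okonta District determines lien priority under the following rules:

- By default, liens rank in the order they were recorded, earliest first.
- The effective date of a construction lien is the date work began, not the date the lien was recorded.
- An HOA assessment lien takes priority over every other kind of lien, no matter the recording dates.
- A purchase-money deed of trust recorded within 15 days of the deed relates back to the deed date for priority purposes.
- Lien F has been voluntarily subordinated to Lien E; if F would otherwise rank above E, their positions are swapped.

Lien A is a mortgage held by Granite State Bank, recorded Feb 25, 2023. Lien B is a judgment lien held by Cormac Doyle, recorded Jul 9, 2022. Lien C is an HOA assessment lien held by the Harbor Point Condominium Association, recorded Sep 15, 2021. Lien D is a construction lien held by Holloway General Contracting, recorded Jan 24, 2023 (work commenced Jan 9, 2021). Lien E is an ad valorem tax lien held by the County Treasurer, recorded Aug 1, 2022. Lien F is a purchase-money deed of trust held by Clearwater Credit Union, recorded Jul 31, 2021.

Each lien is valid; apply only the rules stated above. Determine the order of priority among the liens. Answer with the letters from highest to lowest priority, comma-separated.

C, D, E, B, F, A

Adjusting effective dates: D relates back to Jan 9, 2021 (work commenced); F relates back to the deed date Jul 29, 2021.
As an HOA assessment lien, C is senior to every other lien.
The other liens, earliest effective date first: D (Jan 9, 2021), F (Jul 29, 2021), B (Jul 9, 2022), E (Aug 1, 2022), A (Feb 25, 2023).
F would otherwise be senior to E, so under the subordination agreement F and E exchange positions.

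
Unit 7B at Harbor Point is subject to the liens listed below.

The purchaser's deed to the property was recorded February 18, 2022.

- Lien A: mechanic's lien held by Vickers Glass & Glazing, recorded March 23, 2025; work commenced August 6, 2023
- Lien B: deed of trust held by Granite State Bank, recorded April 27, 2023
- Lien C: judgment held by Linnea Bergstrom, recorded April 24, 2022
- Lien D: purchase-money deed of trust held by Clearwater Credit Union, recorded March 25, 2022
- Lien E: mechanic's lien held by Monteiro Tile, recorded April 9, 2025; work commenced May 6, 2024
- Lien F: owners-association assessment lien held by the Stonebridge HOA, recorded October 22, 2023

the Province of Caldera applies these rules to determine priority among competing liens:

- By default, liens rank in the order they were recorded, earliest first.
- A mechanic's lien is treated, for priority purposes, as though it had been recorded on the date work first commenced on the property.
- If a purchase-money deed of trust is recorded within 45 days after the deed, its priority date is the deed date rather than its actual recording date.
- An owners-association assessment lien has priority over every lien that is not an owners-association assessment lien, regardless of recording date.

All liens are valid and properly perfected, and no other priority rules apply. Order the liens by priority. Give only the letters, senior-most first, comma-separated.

Adjusting effective dates: A's effective date is August 6, 2023, when work began; D's effective date is the deed date, February 18, 2022; E's effective date is May 6, 2024, when work began.
F is an owners-association assessment lien, so it outranks all other liens regardless of date.
Ordering the rest by effective date: D (February 18, 2022), C (April 24, 2022), B (April 27, 2023), A (August 6, 2023), E (May 6, 2024).

F, D, C, B, A, E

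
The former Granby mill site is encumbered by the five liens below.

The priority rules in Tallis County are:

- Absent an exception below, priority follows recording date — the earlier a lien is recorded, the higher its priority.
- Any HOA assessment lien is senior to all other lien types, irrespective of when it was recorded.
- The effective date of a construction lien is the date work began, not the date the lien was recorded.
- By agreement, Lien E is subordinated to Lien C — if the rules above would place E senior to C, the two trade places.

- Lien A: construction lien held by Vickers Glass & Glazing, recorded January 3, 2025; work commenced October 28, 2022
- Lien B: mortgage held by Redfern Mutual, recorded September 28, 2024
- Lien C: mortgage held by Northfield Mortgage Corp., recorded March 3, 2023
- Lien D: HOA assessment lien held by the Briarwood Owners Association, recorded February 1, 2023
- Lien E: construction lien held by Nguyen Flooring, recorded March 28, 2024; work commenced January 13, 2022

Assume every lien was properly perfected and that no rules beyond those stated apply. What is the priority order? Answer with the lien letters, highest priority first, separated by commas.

D, C, A, E, B

First, effective dates: A's effective date is October 28, 2022, when work began; E's effective date is January 13, 2022, when work began.
D, as an HOA assessment lien, has superpriority and ranks first.
The other liens, earliest effective date first: E (January 13, 2022), A (October 28, 2022), C (March 3, 2023), B (September 28, 2024).
E would otherwise be senior to C, so under the subordination agreement E and C exchange positions.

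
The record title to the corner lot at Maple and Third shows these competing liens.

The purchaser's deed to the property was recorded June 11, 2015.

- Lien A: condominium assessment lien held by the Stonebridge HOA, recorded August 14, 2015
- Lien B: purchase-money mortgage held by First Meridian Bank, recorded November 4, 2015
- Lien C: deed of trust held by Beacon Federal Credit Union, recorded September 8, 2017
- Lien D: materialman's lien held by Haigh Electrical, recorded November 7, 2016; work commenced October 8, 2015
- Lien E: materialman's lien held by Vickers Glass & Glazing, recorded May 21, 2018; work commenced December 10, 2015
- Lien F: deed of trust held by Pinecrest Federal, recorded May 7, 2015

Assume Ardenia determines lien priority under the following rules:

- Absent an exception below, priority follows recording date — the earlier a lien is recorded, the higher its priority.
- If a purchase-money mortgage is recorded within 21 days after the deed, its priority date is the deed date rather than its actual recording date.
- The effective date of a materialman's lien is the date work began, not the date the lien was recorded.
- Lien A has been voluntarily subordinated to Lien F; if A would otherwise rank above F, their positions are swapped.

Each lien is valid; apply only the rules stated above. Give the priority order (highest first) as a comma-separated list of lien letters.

Effective dates: B missed the 21-day window (146 days after the deed), so its recording date stands; D relates back to October 8, 2015 (work commenced); E's effective date is December 10, 2015, when work began.
By effective date, earliest first: F (May 7, 2015), A (August 14, 2015), D (October 8, 2015), B (November 4, 2015), E (December 10, 2015), C (September 8, 2017).
A already ranks below F; the subordination has no effect.

F, A, D, B, E, C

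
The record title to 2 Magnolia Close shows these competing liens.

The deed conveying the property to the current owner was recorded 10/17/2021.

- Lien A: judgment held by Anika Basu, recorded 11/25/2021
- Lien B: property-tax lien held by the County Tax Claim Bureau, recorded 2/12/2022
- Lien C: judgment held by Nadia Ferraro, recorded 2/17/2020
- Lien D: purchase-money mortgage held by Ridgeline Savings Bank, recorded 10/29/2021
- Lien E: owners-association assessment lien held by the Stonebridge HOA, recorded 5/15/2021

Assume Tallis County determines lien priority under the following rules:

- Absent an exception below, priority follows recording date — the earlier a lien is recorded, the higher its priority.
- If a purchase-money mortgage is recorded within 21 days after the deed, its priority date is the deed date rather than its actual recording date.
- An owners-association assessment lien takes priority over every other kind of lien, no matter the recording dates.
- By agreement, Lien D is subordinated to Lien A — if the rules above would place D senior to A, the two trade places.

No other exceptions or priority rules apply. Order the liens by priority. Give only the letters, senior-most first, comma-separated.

Effective dates after the stated exceptions: D was recorded within the 21-day window, so its effective date is the deed date 10/17/2021.
E, as an owners-association assessment lien, has superpriority and ranks first.
Remaining liens by effective date: C (2/17/2020), D (10/17/2021), A (11/25/2021), B (2/12/2022).
D is senior to A before the subordination, so the two trade places.

E, C, A, D, B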